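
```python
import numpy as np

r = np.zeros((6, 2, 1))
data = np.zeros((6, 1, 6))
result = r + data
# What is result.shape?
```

(6, 2, 6)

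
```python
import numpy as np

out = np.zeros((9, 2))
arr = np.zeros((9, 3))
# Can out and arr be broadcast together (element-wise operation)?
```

No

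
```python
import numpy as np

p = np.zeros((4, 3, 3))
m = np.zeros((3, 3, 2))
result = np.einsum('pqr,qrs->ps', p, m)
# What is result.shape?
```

(4, 2)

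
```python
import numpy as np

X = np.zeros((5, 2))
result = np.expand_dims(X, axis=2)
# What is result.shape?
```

(5, 2, 1)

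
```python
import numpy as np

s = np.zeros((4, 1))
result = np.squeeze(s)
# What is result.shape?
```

(4,)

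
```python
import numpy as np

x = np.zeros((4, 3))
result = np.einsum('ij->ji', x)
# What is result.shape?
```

(3, 4)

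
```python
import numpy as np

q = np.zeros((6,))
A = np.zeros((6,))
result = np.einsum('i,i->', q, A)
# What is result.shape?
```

()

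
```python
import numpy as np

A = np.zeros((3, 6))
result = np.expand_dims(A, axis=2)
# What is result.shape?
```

(3, 6, 1)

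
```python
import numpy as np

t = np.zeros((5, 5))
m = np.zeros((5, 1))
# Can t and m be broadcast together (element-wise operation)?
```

Yes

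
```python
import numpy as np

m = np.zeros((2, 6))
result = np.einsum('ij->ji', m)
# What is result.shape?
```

(6, 2)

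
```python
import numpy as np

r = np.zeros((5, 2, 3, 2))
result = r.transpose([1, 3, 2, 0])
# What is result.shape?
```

(2, 2, 3, 5)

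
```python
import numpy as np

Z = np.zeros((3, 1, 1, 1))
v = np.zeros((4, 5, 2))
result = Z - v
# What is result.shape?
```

(3, 4, 5, 2)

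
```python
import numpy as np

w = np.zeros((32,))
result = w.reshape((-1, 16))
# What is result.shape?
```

(2, 16)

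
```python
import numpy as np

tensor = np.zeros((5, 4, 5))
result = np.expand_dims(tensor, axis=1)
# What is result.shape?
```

(5, 1, 4, 5)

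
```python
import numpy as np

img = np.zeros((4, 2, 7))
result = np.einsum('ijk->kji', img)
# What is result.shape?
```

(7, 2, 4)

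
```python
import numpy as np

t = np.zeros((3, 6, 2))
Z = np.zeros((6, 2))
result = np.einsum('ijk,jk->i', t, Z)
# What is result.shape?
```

(3,)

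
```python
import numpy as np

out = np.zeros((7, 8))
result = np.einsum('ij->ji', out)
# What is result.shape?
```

(8, 7)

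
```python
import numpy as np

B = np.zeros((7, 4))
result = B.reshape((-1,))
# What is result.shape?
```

(28,)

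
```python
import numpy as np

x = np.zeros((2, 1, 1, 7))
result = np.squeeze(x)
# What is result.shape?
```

(2, 7)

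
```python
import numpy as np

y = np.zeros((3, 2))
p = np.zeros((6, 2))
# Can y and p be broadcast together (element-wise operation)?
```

No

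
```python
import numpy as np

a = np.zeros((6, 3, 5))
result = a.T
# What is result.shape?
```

(5, 3, 6)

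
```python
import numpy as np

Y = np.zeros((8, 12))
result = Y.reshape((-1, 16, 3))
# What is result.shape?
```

(2, 16, 3)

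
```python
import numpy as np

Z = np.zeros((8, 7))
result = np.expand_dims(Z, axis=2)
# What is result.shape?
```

(8, 7, 1)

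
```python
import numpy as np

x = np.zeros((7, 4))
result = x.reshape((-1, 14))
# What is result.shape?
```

(2, 14)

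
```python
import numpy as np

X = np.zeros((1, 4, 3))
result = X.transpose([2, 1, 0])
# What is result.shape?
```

(3, 4, 1)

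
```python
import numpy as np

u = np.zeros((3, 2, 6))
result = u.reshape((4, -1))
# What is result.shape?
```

(4, 9)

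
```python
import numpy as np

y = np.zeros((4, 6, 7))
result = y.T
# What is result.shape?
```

(7, 6, 4)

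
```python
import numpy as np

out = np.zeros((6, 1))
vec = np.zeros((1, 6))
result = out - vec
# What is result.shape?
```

(6, 6)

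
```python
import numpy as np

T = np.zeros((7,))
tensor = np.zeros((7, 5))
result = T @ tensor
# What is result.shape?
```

(5,)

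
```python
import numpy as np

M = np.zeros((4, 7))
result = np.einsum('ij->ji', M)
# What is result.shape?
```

(7, 4)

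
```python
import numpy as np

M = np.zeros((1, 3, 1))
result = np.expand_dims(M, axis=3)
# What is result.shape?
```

(1, 3, 1, 1)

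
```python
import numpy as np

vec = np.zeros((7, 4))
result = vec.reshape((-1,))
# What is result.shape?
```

(28,)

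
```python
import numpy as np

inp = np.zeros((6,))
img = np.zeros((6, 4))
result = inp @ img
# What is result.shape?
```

(4,)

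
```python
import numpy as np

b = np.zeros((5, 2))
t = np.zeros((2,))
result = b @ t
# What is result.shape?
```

(5,)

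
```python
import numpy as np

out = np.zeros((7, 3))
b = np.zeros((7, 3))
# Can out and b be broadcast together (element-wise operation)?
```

Yes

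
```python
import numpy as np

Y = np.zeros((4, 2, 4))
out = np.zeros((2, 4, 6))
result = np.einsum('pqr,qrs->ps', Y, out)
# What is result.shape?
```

(4, 6)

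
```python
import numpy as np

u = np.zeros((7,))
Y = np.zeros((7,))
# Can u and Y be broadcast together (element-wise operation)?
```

Yes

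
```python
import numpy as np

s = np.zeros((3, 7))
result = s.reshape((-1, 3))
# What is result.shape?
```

(7, 3)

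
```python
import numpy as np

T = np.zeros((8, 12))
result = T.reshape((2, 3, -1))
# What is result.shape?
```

(2, 3, 16)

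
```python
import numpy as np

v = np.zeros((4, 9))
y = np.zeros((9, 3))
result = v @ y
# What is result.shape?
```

(4, 3)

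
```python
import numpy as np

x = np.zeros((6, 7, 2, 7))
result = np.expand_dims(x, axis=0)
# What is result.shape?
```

(1, 6, 7, 2, 7)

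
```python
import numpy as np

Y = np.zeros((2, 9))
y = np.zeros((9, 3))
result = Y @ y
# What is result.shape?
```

(2, 3)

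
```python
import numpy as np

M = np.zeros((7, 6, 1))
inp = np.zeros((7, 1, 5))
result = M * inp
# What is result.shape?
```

(7, 6, 5)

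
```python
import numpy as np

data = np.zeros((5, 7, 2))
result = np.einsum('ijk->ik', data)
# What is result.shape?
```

(5, 2)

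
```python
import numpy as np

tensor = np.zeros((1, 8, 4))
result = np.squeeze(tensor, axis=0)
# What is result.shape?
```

(8, 4)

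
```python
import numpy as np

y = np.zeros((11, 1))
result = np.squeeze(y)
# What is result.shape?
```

(11,)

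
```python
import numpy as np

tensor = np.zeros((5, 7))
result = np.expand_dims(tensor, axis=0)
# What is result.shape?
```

(1, 5, 7)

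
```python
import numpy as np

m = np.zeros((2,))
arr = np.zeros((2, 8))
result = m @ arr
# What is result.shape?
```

(8,)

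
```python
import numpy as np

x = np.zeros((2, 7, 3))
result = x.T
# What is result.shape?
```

(3, 7, 2)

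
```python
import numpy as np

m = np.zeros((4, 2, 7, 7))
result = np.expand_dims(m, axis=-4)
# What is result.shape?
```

(4, 1, 2, 7, 7)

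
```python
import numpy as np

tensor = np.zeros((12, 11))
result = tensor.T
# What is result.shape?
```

(11, 12)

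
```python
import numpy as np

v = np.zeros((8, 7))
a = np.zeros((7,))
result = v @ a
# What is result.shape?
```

(8,)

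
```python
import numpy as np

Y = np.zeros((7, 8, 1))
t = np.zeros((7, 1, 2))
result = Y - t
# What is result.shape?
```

(7, 8, 2)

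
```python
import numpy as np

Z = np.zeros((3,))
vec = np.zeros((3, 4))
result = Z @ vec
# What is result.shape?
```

(4,)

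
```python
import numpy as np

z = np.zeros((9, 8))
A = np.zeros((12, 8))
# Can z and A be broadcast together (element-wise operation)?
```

No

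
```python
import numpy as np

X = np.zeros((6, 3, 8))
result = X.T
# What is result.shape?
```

(8, 3, 6)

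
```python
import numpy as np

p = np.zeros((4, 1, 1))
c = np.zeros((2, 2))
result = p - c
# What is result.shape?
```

(4, 2, 2)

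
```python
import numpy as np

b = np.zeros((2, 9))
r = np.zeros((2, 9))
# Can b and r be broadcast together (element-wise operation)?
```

Yes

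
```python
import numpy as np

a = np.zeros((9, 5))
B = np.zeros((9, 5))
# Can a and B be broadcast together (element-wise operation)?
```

Yes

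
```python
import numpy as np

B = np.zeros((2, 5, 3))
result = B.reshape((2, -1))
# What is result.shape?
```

(2, 15)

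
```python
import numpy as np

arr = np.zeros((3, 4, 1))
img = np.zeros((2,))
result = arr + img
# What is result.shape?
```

(3, 4, 2)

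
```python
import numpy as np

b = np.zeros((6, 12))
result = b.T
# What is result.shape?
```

(12, 6)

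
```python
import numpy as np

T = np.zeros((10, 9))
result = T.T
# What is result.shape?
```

(9, 10)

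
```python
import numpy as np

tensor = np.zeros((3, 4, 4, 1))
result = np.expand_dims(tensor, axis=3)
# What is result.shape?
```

(3, 4, 4, 1, 1)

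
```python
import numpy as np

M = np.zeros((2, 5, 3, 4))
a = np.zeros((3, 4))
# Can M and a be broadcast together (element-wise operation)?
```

Yes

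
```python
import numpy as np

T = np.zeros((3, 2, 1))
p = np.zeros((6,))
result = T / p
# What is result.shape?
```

(3, 2, 6)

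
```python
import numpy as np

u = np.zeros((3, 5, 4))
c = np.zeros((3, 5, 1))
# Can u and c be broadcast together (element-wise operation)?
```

Yes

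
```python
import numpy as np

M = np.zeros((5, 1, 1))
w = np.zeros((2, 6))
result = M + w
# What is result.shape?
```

(5, 2, 6)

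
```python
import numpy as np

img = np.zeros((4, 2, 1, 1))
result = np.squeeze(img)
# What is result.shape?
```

(4, 2)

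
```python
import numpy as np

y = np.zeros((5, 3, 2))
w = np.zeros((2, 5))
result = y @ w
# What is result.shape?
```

(5, 3, 5)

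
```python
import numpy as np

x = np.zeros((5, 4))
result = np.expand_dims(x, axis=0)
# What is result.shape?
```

(1, 5, 4)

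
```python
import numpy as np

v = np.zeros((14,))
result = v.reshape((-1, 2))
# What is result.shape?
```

(7, 2)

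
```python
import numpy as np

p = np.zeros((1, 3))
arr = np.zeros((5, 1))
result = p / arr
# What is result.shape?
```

(5, 3)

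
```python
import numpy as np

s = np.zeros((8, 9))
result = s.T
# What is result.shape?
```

(9, 8)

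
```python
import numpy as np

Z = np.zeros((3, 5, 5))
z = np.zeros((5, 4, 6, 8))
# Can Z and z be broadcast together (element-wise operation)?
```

No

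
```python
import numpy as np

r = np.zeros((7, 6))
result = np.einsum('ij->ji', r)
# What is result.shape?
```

(6, 7)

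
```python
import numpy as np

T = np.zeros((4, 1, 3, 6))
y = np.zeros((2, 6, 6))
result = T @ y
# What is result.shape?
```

(4, 2, 3, 6)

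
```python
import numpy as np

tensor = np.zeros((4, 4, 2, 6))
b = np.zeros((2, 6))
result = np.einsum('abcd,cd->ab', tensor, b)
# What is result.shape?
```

(4, 4)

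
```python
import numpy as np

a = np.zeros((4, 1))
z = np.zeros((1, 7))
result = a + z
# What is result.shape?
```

(4, 7)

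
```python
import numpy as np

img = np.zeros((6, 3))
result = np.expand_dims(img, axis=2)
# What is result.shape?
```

(6, 3, 1)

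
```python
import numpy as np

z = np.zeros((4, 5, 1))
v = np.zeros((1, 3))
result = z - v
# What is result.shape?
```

(4, 5, 3)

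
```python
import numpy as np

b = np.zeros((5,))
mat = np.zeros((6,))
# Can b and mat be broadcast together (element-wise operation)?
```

No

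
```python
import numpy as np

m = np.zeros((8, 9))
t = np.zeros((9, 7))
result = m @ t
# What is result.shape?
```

(8, 7)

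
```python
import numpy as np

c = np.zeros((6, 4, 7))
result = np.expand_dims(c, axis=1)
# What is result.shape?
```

(6, 1, 4, 7)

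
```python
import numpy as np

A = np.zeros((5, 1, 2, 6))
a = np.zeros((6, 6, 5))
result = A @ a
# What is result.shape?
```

(5, 6, 2, 5)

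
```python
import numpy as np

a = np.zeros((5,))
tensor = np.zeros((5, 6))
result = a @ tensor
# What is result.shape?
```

(6,)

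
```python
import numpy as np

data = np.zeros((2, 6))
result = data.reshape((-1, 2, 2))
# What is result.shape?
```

(3, 2, 2)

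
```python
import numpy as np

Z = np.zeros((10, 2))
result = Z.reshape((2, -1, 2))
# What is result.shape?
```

(2, 5, 2)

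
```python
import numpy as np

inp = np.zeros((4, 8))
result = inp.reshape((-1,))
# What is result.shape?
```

(32,)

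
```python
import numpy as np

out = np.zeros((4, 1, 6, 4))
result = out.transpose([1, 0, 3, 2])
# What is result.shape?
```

(1, 4, 4, 6)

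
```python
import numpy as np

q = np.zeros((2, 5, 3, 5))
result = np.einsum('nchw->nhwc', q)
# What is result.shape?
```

(2, 3, 5, 5)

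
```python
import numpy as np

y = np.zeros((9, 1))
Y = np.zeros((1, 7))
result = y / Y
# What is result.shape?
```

(9, 7)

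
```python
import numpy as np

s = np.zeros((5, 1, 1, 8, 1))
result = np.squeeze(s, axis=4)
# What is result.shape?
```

(5, 1, 1, 8)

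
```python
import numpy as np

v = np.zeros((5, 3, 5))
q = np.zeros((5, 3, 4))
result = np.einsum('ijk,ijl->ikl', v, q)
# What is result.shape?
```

(5, 5, 4)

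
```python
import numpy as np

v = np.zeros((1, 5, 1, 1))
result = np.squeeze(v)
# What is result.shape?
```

(5,)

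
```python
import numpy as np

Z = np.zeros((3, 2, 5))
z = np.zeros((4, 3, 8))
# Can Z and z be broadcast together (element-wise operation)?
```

No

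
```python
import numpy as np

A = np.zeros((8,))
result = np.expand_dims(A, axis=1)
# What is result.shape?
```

(8, 1)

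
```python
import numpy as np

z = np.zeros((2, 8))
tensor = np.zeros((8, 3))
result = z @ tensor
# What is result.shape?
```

(2, 3)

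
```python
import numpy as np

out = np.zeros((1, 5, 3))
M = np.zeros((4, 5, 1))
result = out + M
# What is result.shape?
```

(4, 5, 3)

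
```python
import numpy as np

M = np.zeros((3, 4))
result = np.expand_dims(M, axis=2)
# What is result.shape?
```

(3, 4, 1)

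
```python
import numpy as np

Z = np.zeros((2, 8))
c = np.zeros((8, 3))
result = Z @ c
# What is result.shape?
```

(2, 3)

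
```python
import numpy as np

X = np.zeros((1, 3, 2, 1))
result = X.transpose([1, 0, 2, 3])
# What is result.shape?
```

(3, 1, 2, 1)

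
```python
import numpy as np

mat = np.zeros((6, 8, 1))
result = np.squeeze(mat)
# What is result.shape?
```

(6, 8)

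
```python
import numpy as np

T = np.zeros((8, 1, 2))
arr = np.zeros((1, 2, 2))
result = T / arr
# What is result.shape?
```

(8, 2, 2)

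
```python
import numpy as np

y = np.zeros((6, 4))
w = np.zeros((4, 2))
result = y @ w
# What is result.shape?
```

(6, 2)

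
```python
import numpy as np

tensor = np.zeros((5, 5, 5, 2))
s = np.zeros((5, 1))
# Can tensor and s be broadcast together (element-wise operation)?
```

Yes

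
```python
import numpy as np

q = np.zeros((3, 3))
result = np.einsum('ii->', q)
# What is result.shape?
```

()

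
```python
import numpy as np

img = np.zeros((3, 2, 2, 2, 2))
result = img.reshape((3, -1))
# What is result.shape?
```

(3, 16)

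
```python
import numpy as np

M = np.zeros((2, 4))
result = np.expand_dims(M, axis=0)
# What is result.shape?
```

(1, 2, 4)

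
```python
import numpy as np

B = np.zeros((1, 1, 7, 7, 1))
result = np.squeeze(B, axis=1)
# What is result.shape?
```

(1, 7, 7, 1)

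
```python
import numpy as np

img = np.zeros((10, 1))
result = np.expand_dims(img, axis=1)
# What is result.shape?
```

(10, 1, 1)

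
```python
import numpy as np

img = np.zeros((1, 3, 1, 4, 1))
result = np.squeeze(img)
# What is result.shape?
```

(3, 4)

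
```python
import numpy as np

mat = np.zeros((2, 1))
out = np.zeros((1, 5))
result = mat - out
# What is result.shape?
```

(2, 5)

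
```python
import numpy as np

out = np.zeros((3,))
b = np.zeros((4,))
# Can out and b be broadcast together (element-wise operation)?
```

No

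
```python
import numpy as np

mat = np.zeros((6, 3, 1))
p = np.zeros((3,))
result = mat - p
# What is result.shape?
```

(6, 3, 3)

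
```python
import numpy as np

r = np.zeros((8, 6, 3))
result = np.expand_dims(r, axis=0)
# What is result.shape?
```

(1, 8, 6, 3)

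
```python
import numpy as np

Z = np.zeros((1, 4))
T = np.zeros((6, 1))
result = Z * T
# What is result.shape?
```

(6, 4)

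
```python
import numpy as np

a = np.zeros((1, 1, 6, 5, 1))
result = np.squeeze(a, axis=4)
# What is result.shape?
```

(1, 1, 6, 5)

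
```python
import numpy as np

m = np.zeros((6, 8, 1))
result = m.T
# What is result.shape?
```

(1, 8, 6)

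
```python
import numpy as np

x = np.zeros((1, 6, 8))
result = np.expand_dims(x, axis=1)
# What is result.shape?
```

(1, 1, 6, 8)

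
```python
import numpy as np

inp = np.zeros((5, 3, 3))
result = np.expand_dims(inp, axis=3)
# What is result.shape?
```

(5, 3, 3, 1)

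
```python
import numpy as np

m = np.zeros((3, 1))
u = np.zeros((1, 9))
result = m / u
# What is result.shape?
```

(3, 9)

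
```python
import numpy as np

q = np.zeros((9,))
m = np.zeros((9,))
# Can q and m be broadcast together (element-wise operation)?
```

Yes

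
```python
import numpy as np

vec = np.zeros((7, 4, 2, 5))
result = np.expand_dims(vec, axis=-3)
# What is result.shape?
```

(7, 4, 1, 2, 5)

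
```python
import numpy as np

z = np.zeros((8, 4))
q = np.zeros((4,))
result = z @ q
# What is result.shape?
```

(8,)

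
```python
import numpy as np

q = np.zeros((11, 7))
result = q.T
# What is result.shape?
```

(7, 11)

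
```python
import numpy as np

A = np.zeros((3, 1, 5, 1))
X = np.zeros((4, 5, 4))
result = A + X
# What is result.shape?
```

(3, 4, 5, 4)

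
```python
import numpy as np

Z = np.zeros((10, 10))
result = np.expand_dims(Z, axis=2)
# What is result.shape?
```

(10, 10, 1)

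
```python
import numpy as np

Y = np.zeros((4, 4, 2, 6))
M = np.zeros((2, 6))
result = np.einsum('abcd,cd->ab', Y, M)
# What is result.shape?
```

(4, 4)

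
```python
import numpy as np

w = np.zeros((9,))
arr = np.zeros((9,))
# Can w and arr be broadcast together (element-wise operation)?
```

Yes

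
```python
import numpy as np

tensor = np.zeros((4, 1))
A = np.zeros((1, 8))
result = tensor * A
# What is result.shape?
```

(4, 8)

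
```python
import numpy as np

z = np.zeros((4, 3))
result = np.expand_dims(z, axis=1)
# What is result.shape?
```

(4, 1, 3)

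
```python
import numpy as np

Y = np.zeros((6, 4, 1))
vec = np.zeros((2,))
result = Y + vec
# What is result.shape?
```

(6, 4, 2)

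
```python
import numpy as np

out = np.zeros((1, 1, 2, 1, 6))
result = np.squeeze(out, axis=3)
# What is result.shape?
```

(1, 1, 2, 6)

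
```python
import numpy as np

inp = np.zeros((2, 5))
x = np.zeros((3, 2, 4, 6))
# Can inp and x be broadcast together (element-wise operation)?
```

No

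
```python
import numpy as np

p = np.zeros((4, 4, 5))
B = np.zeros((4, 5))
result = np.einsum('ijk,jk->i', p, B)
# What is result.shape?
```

(4,)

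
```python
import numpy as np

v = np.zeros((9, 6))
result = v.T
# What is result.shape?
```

(6, 9)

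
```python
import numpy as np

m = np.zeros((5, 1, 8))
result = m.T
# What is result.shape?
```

(8, 1, 5)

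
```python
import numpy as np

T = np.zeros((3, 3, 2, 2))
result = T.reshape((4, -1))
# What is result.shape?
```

(4, 9)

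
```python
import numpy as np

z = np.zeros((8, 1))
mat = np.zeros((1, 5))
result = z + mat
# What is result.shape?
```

(8, 5)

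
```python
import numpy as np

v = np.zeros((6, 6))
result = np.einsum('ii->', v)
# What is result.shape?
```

()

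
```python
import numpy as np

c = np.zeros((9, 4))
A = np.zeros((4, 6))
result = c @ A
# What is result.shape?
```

(9, 6)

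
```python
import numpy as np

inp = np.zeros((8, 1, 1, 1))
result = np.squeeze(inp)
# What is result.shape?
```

(8,)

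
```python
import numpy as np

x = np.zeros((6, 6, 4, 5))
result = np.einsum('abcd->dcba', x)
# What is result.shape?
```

(5, 4, 6, 6)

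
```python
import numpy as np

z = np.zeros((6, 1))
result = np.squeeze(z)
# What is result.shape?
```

(6,)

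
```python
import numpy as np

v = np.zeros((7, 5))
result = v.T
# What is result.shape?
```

(5, 7)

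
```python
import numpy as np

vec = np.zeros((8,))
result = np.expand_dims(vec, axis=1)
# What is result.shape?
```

(8, 1)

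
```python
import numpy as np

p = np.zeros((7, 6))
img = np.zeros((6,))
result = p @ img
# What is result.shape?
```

(7,)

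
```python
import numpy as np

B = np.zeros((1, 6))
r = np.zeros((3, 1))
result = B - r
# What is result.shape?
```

(3, 6)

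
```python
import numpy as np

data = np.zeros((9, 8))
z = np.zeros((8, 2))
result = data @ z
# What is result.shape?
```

(9, 2)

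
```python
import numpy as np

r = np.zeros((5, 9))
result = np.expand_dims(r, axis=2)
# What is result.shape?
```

(5, 9, 1)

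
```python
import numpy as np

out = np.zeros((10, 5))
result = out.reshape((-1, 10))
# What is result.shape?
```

(5, 10)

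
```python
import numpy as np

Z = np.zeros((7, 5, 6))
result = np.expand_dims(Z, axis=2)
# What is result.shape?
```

(7, 5, 1, 6)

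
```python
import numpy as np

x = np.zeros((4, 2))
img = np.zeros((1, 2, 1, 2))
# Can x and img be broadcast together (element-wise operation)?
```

Yes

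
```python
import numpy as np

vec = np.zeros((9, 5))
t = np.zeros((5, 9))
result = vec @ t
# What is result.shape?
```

(9, 9)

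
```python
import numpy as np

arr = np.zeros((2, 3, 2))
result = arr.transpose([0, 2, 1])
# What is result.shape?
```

(2, 2, 3)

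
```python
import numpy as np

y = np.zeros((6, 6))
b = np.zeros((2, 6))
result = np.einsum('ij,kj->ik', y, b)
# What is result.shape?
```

(6, 2)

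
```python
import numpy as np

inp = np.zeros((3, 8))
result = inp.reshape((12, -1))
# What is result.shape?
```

(12, 2)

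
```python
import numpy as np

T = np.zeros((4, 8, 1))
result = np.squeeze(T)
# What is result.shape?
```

(4, 8)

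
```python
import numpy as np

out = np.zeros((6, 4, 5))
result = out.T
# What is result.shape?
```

(5, 4, 6)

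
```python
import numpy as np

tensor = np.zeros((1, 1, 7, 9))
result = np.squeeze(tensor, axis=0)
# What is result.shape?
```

(1, 7, 9)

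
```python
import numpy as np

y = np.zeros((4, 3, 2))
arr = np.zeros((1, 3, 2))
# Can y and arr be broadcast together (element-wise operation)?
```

Yes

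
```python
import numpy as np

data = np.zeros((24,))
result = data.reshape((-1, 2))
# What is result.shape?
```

(12, 2)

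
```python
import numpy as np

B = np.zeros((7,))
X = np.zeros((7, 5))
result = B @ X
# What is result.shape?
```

(5,)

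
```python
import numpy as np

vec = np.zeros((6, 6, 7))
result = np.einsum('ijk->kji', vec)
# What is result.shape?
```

(7, 6, 6)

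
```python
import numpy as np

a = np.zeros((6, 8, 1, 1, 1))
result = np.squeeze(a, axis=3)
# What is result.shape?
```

(6, 8, 1, 1)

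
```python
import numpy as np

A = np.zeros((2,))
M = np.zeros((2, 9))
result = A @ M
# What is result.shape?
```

(9,)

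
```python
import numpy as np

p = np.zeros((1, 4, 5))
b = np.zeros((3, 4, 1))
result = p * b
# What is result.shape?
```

(3, 4, 5)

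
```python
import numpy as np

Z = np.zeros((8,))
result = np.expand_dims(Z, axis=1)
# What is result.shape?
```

(8, 1)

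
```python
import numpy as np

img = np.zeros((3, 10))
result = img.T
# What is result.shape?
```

(10, 3)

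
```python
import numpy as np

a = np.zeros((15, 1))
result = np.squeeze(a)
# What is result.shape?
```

(15,)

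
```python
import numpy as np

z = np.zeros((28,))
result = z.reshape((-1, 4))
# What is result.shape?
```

(7, 4)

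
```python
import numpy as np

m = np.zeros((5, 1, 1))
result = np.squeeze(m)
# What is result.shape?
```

(5,)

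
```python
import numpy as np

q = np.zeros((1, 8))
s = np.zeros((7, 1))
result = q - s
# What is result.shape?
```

(7, 8)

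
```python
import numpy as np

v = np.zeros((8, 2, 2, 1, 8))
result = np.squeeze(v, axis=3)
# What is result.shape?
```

(8, 2, 2, 8)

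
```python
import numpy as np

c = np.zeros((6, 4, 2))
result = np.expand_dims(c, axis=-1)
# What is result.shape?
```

(6, 4, 2, 1)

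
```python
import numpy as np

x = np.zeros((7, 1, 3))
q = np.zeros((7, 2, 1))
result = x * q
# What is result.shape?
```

(7, 2, 3)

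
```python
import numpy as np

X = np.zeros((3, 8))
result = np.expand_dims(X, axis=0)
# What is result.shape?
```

(1, 3, 8)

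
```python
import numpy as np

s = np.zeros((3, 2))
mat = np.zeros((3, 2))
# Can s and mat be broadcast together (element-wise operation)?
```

Yes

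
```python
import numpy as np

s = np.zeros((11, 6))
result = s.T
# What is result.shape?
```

(6, 11)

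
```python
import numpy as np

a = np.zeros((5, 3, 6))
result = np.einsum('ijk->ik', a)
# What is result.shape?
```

(5, 6)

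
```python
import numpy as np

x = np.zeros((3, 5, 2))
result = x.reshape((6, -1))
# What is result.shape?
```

(6, 5)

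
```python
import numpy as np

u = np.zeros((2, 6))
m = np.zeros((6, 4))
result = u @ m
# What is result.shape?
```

(2, 4)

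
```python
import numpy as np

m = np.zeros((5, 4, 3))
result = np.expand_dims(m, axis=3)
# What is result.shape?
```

(5, 4, 3, 1)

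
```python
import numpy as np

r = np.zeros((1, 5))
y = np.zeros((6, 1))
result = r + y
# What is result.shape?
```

(6, 5)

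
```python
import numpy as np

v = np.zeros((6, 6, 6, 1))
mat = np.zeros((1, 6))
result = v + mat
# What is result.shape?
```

(6, 6, 6, 6)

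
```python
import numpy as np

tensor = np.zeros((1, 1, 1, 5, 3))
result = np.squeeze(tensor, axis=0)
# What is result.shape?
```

(1, 1, 5, 3)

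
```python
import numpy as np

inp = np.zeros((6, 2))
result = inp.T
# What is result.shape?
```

(2, 6)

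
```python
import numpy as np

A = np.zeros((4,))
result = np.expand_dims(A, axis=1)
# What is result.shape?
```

(4, 1)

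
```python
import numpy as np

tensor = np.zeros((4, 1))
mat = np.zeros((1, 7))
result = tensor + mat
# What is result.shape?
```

(4, 7)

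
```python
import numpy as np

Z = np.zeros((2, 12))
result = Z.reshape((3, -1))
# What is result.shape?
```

(3, 8)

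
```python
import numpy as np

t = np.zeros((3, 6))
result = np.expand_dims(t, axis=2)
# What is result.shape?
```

(3, 6, 1)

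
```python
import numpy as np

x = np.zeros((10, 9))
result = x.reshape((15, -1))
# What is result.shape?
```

(15, 6)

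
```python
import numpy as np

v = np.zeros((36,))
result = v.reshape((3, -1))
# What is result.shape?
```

(3, 12)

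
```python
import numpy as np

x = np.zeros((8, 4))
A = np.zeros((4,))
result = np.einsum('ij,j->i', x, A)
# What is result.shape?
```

(8,)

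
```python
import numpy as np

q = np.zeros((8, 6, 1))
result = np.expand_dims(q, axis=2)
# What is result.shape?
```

(8, 6, 1, 1)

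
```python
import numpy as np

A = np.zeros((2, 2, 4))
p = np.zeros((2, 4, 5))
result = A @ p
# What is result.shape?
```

(2, 2, 5)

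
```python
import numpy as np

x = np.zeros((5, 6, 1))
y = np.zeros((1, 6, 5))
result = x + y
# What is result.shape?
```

(5, 6, 5)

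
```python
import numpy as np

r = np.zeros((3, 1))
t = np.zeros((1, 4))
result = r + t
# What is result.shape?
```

(3, 4)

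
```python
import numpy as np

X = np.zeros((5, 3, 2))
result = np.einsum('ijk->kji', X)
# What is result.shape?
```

(2, 3, 5)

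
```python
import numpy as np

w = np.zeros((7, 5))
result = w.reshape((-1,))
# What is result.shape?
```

(35,)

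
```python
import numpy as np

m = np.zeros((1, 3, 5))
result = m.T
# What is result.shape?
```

(5, 3, 1)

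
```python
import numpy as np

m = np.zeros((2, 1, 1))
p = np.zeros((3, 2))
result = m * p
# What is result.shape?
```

(2, 3, 2)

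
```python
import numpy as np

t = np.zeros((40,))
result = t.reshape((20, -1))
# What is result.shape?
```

(20, 2)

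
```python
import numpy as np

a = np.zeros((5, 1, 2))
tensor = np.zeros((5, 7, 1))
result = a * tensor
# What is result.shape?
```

(5, 7, 2)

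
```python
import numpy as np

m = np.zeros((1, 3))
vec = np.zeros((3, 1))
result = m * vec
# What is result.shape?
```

(3, 3)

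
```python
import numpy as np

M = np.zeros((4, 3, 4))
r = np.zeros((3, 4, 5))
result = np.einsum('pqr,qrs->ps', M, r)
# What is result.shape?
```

(4, 5)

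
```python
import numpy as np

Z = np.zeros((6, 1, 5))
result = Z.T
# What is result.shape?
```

(5, 1, 6)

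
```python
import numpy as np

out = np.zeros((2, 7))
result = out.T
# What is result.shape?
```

(7, 2)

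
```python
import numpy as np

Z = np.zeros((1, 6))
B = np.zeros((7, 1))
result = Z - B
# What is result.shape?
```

(7, 6)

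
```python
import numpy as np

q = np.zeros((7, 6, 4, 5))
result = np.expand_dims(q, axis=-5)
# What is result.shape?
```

(1, 7, 6, 4, 5)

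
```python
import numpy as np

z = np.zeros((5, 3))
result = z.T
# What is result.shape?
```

(3, 5)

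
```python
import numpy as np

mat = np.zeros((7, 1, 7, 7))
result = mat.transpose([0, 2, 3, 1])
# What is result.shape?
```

(7, 7, 7, 1)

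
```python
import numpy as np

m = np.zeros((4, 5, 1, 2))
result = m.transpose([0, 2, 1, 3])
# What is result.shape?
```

(4, 1, 5, 2)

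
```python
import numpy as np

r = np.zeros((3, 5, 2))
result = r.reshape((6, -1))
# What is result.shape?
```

(6, 5)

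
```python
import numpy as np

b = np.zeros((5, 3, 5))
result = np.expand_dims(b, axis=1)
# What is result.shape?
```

(5, 1, 3, 5)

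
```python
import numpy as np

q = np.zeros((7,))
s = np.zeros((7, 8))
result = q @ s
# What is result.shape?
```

(8,)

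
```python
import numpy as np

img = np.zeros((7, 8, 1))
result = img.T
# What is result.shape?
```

(1, 8, 7)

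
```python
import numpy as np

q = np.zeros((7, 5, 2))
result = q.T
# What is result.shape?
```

(2, 5, 7)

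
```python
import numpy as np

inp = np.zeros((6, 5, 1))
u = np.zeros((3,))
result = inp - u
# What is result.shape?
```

(6, 5, 3)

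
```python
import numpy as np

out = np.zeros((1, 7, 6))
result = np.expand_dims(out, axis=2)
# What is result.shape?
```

(1, 7, 1, 6)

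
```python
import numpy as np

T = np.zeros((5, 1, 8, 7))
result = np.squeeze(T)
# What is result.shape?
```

(5, 8, 7)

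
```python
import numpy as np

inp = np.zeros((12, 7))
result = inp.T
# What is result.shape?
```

(7, 12)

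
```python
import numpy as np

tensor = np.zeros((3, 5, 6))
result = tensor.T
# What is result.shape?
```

(6, 5, 3)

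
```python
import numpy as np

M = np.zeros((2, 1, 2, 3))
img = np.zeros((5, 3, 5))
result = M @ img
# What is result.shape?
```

(2, 5, 2, 5)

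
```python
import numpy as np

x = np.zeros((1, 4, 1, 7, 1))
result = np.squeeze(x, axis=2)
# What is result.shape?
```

(1, 4, 7, 1)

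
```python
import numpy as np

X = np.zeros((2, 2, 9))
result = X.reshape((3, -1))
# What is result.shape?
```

(3, 12)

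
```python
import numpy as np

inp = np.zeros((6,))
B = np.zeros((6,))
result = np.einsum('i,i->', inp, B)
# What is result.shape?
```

()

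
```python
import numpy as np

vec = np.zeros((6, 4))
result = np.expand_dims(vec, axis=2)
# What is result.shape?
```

(6, 4, 1)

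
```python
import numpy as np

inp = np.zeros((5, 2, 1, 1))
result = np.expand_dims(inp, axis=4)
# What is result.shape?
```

(5, 2, 1, 1, 1)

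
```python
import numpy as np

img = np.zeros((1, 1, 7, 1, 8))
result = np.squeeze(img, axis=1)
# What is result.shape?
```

(1, 7, 1, 8)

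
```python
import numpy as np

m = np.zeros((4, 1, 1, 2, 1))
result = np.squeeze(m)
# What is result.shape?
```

(4, 2)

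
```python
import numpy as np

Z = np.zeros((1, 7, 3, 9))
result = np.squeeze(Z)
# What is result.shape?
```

(7, 3, 9)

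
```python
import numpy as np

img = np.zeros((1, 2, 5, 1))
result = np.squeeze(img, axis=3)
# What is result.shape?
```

(1, 2, 5)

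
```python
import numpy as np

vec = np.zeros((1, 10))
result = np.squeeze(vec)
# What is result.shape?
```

(10,)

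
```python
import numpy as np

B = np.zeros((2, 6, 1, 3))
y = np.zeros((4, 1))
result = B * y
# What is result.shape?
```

(2, 6, 4, 3)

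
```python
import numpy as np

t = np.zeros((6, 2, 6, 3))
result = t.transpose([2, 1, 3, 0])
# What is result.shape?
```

(6, 2, 3, 6)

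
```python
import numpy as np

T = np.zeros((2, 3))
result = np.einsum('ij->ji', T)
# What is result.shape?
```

(3, 2)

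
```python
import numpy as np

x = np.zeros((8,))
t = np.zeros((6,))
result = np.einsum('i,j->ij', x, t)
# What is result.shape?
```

(8, 6)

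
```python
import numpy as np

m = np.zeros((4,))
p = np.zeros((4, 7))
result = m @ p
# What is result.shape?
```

(7,)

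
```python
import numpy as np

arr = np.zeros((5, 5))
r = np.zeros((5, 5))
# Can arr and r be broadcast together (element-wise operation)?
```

Yes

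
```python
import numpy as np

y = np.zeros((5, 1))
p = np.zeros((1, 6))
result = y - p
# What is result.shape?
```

(5, 6)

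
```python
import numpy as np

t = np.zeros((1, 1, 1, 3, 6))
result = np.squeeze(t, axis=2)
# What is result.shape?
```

(1, 1, 3, 6)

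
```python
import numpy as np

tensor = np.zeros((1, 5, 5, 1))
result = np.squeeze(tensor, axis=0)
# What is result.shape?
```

(5, 5, 1)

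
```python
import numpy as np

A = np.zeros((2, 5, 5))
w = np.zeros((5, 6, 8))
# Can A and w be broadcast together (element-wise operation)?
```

No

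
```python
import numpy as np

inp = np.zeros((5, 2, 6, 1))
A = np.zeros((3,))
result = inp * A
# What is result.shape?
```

(5, 2, 6, 3)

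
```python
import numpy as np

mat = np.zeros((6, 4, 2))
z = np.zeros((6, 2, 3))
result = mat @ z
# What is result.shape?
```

(6, 4, 3)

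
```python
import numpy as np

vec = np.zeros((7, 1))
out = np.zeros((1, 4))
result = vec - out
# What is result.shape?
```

(7, 4)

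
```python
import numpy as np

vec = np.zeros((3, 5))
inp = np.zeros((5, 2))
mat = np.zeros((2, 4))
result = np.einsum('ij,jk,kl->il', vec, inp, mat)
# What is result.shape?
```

(3, 4)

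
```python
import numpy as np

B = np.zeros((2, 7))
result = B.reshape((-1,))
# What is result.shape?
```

(14,)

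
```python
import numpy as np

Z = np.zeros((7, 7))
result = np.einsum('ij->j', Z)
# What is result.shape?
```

(7,)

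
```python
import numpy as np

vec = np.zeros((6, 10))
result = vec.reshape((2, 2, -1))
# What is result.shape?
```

(2, 2, 15)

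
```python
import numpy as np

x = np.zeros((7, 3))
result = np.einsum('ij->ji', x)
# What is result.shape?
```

(3, 7)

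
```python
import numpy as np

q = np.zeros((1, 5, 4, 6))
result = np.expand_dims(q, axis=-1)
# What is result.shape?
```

(1, 5, 4, 6, 1)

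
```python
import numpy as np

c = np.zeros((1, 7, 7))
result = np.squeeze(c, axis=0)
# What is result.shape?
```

(7, 7)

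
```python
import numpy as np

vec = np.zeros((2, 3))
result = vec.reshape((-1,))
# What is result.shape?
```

(6,)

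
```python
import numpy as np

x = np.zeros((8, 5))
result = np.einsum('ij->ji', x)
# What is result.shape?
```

(5, 8)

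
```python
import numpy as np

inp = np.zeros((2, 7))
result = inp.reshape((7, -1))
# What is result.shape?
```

(7, 2)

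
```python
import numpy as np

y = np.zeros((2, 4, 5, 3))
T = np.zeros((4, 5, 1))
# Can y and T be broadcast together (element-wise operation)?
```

Yes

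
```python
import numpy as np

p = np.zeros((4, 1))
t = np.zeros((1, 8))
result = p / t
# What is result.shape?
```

(4, 8)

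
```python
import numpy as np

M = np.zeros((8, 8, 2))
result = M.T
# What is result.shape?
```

(2, 8, 8)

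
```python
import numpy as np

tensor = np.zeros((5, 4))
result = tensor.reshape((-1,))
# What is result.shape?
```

(20,)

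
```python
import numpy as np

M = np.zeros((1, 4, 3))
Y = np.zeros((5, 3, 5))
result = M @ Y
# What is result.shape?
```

(5, 4, 5)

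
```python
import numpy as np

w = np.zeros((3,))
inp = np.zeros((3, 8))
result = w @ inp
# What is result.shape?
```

(8,)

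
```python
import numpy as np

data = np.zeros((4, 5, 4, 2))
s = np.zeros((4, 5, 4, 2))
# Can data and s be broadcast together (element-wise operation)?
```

Yes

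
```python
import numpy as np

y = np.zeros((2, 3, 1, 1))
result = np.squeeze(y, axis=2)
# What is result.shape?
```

(2, 3, 1)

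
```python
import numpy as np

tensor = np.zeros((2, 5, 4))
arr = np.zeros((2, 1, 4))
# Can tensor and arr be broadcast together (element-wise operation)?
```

Yes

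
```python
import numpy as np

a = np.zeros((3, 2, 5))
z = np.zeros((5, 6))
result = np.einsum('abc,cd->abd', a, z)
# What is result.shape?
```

(3, 2, 6)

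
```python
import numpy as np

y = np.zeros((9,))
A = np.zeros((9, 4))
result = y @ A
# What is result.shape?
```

(4,)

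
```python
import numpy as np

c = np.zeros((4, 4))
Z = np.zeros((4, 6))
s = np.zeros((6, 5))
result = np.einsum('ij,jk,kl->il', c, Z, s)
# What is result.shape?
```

(4, 5)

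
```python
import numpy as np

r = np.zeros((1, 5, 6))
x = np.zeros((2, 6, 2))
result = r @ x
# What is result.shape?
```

(2, 5, 2)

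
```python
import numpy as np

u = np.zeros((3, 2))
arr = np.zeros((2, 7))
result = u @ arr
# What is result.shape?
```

(3, 7)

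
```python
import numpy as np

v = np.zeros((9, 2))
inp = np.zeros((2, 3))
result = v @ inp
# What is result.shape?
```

(9, 3)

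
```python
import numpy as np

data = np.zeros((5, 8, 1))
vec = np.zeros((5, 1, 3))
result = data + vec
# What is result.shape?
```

(5, 8, 3)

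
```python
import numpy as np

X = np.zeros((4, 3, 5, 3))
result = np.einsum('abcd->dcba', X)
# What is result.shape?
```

(3, 5, 3, 4)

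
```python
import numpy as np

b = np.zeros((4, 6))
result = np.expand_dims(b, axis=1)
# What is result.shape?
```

(4, 1, 6)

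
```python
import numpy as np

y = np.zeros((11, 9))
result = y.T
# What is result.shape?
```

(9, 11)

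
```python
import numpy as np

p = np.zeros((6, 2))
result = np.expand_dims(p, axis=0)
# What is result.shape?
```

(1, 6, 2)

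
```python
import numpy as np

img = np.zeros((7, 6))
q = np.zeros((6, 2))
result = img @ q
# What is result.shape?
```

(7, 2)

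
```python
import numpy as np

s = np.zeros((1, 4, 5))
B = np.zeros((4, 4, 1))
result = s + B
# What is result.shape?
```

(4, 4, 5)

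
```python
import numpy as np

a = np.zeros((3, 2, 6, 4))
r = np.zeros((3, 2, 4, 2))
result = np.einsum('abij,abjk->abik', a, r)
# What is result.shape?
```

(3, 2, 6, 2)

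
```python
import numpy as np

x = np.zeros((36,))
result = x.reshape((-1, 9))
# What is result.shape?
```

(4, 9)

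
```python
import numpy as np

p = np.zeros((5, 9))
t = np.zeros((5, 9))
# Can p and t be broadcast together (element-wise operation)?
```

Yes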